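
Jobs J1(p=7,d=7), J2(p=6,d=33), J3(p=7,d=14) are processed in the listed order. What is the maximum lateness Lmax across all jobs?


Lateness per job (L = C - d):
  J1: C=7, d=7, L=0
  J2: C=13, d=33, L=-20
  J3: C=20, d=14, L=6
Lmax = max(0, -20, 6)
= 6


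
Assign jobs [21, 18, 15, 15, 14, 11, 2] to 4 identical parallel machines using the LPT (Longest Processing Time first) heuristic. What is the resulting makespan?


Jobs (LPT sorted): [21, 18, 15, 15, 14, 11, 2]
Machines: 4
  J=21 → Machine 1 (load: 0+21=21)
  J=18 → Machine 2 (load: 0+18=18)
  J=15 → Machine 3 (load: 0+15=15)
  J=15 → Machine 4 (load: 0+15=15)
  J=14 → Machine 3 (load: 15+14=29)
  J=11 → Machine 4 (load: 15+11=26)
  J=2 → Machine 2 (load: 18+2=20)
Machine loads: [21, 20, 29, 26]
Makespan = max = 29 time units


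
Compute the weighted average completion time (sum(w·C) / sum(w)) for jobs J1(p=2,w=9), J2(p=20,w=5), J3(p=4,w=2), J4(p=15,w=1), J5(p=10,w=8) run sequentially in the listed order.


Completion times:
  J1: C=2, w×C=9×2=18
  J2: C=22, w×C=5×22=110
  J3: C=26, w×C=2×26=52
  J4: C=41, w×C=1×41=41
  J5: C=51, w×C=8×51=408
Sum w×C = 629
Sum w = 25
Weighted avg = 629/25
= 25.16


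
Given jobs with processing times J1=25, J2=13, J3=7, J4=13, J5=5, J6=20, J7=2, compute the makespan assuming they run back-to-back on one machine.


Sequential makespan: sum all processing times
= 25 + 13 + 7 + 13 + 5 + 20 + 2
= 85 time units


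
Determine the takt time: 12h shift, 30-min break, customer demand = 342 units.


Available = 12×60 - 30 = 690 min
Takt time = 690 / 342
= 2.02 min/unit


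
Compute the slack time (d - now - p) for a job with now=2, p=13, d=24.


Slack = due - current_time - processing
= 24 - 2 - 13
= 9


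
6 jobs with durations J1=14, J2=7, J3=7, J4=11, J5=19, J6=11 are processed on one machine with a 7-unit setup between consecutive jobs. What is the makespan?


Makespan = Σ processing + (n-1) × setup
= (14 + 7 + 7 + 11 + 19 + 11) + (6-1)×7
= 69 + 35
= 104 time units


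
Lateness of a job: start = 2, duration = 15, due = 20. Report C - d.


Completion = 2 + 15 = 17
Lateness = C - d = 17 - 20
= -3


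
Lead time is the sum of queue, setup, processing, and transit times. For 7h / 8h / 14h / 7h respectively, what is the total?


Lead time = queue + setup + processing + transit
= 7 + 8 + 14 + 7
= 36 hours


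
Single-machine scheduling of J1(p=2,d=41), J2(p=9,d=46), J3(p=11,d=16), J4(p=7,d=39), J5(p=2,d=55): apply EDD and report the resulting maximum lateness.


EDD order: J3 → J4 → J1 → J2 → J5
Completion and lateness:
  J3: C=11, d=16, L=11-16=-5
  J4: C=18, d=39, L=18-39=-21
  J1: C=20, d=41, L=20-41=-21
  J2: C=29, d=46, L=29-46=-17
  J5: C=31, d=55, L=31-55=-24
Lmax = max(-5, -21, -21, -17, -24)
= -5


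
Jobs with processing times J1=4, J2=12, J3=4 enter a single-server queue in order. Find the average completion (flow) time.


Completion times:
  J1: completes at 4
  J2: completes at 16
  J3: completes at 20
Sum = 40
Average = 40/3
= 13.33


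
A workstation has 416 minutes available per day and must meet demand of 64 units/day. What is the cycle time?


Cycle time = available time / demand
= 416 / 64
= 6.50 min/unit


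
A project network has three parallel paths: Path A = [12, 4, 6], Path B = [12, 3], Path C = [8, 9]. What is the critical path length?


Path A: 12 + 4 + 6 = 22
Path B: 12 + 3 = 15
Path C: 8 + 9 = 17
Critical path = longest = max(22, 15, 17)
= 22 (Path A)


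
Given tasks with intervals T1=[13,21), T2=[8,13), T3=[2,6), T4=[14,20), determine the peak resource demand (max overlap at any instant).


Check each time point for overlaps:
  t=14: 2 tasks active (T1, T4)
Max concurrent = 2


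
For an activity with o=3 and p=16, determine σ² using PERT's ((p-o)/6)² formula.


σ² = ((p - o) / 6)² = (p - o)² / 36
= (16 - 3)² / 36
= 13² / 36
= 169 / 36
= 4.6944


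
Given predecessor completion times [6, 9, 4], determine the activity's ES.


ES = max of all predecessor completion times
Predecessors: [6, 9, 4]
ES = max(6, 9, 4)
= 9


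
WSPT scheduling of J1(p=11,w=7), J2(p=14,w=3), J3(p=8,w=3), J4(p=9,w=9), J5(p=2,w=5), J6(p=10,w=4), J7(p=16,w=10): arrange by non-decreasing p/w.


WSPT (Smith's rule): sort by p/w ascending
  J5: p/w = 2/5 = 0.400
  J4: p/w = 9/9 = 1.000
  J1: p/w = 11/7 = 1.571
  J7: p/w = 16/10 = 1.600
  J6: p/w = 10/4 = 2.500
  J3: p/w = 8/3 = 2.667
  J2: p/w = 14/3 = 4.667
Order: J5 → J4 → J1 → J7 → J6 → J3 → J2


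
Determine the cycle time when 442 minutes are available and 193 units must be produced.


Cycle time = available time / demand
= 442 / 193
= 2.29 min/unit


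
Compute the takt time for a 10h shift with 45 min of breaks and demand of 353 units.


Available = 10×60 - 45 = 555 min
Takt time = 555 / 353
= 1.57 min/unit


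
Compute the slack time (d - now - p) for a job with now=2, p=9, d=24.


Slack = due - current_time - processing
= 24 - 2 - 9
= 13


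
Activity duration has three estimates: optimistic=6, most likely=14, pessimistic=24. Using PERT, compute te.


te = (o + 4m + p) / 6
= (6 + 4×14 + 24) / 6
= (6 + 56 + 24) / 6
= 86 / 6
= 14.33


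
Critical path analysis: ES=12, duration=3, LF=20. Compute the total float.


EF = ES + duration = 12 + 3 = 15
LS = LF - duration = 20 - 3 = 17
Total Float = LF - EF = 20 - 15
(or LS - ES = 17 - 12)
= 5


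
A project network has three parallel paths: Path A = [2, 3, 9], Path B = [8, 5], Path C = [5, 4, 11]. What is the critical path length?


Path A: 2 + 3 + 9 = 14
Path B: 8 + 5 = 13
Path C: 5 + 4 + 11 = 20
Critical path = longest = max(14, 13, 20)
= 20 (Path C)


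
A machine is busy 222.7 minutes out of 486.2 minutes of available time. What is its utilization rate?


Utilization = busy / total × 100
= 222.7 / 486.2 × 100
= 45.8%


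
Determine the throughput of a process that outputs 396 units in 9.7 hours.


Throughput = units / time
= 396 / 9.7
= 40.8 units/hour


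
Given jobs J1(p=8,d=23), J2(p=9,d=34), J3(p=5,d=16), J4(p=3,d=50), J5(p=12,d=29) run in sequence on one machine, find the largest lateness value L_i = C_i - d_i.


Lateness per job (L = C - d):
  J1: C=8, d=23, L=-15
  J2: C=17, d=34, L=-17
  J3: C=22, d=16, L=6
  J4: C=25, d=50, L=-25
  J5: C=37, d=29, L=8
Lmax = max(-15, -17, 6, -25, 8)
= 8


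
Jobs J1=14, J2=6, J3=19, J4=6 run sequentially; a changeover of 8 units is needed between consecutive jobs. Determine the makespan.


Makespan = Σ processing + (n-1) × setup
= (14 + 6 + 19 + 6) + (4-1)×8
= 45 + 24
= 69 time units


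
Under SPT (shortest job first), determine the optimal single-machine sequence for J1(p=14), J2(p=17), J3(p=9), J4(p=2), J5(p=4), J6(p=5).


SPT: sort by shortest processing time
  J4: p=2
  J5: p=4
  J6: p=5
  J3: p=9
  J1: p=14
  J2: p=17
Order: J4 → J5 → J6 → J3 → J1 → J2


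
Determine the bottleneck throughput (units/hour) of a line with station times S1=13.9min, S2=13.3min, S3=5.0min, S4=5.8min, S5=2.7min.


Bottleneck = longest station time
Station times: [13.9, 13.3, 5.0, 5.8, 2.7]
Max = 13.9 min
Rate = 60 / 13.9
= 4.32 units/hour (bottleneck: 13.9min)


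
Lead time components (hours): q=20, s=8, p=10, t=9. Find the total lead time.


Lead time = queue + setup + processing + transit
= 20 + 8 + 10 + 9
= 47 hours


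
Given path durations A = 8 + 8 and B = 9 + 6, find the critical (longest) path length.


Path A: 8 + 8 = 16
Path B: 9 + 6 = 15
Critical path = longest = max(16, 15)
= 16 (Path A)


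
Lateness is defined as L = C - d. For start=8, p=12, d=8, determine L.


Completion = 8 + 12 = 20
Lateness = C - d = 20 - 8
= 12


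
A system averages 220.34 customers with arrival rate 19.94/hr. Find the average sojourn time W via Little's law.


Little's law: L = λW → W = L / λ
= 220.34 / 19.94
= 11.05 hours


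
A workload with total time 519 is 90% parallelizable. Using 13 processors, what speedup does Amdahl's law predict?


Amdahl's law: T_p = T × ((1-p) + p/N)
= 519 × ((1-0.9) + 0.9/13)
= 519 × (0.10 + 0.0692)
= 519 × 0.1692
= 87.83
Speedup = 519/87.83
= 5.91×


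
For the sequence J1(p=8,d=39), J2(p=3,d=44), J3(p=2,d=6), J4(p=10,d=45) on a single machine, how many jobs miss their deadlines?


Completion vs due date:
  J1: C=8, d=39 → on time
  J2: C=11, d=44 → on time
  J3: C=13, d=6 → TARDY
  J4: C=23, d=45 → on time
Tardy jobs: J3
Count = 1


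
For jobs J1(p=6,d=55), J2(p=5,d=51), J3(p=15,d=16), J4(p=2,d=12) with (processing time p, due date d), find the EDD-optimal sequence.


EDD: sort by earliest due date
  J4: d=12, p=2
  J3: d=16, p=15
  J2: d=51, p=5
  J1: d=55, p=6
Order: J4 → J3 → J2 → J1


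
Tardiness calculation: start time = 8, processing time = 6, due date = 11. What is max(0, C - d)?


Completion = start + processing = 8 + 6 = 14
Tardiness = max(0, C - d) = max(0, 14 - 11)
= max(0, 3)
= 3


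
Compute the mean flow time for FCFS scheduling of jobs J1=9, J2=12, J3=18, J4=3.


Completion times:
  J1: completes at 9
  J2: completes at 21
  J3: completes at 39
  J4: completes at 42
Sum = 111
Average = 111/4
= 27.75


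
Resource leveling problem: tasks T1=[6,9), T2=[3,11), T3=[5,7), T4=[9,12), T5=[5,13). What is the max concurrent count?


Check each time point for overlaps:
  t=6: 4 tasks active (T1, T2, T3, T5)
Max concurrent = 4


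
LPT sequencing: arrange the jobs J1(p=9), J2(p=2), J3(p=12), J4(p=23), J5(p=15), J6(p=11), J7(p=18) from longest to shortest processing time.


LPT: sort by longest processing time first
  J4: p=23
  J7: p=18
  J5: p=15
  J3: p=12
  J6: p=11
  J1: p=9
  J2: p=2
Order: J4 → J7 → J5 → J3 → J6 → J1 → J2


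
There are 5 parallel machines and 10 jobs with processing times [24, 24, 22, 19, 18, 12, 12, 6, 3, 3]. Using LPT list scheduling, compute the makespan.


Jobs (LPT sorted): [24, 24, 22, 19, 18, 12, 12, 6, 3, 3]
Machines: 5
  J=24 → Machine 1 (load: 0+24=24)
  J=24 → Machine 2 (load: 0+24=24)
  J=22 → Machine 3 (load: 0+22=22)
  J=19 → Machine 4 (load: 0+19=19)
  J=18 → Machine 5 (load: 0+18=18)
  J=12 → Machine 5 (load: 18+12=30)
  J=12 → Machine 4 (load: 19+12=31)
  J=6 → Machine 3 (load: 22+6=28)
  J=3 → Machine 1 (load: 24+3=27)
  J=3 → Machine 2 (load: 24+3=27)
Machine loads: [27, 27, 28, 31, 30]
Makespan = max = 31 time units


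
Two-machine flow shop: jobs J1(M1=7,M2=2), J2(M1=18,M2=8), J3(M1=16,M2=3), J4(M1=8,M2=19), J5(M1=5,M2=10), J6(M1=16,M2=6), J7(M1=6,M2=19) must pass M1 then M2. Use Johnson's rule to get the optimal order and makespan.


Johnson's rule:
Group 1 (M1≤M2, sort by M1): ['J5', 'J7', 'J4']
Group 2 (M1>M2, sort desc M2): ['J2', 'J6', 'J3', 'J1']
Sequence: J5 → J7 → J4 → J2 → J6 → J3 → J1
Makespan calculation:
  J5: M1 done=5, M2 done=15
  J7: M1 done=11, M2 done=34
  J4: M1 done=19, M2 done=53
  J2: M1 done=37, M2 done=61
  J6: M1 done=53, M2 done=67
  J3: M1 done=69, M2 done=72
  J1: M1 done=76, M2 done=78
= Sequence: J5 → J7 → J4 → J2 → J6 → J3 → J1, Makespan: 78


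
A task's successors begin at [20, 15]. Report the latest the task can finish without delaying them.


LF = min of all successor start times
Successors start at: [20, 15]
LF = min(20, 15)
= 15


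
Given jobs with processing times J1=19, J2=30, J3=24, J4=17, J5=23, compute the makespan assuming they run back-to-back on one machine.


Sequential makespan: sum all processing times
= 19 + 30 + 24 + 17 + 23
= 113 time units


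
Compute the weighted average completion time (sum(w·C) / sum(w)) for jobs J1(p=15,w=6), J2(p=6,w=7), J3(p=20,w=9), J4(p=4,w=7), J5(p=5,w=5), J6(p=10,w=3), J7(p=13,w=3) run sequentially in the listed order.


Completion times:
  J1: C=15, w×C=6×15=90
  J2: C=21, w×C=7×21=147
  J3: C=41, w×C=9×41=369
  J4: C=45, w×C=7×45=315
  J5: C=50, w×C=5×50=250
  J6: C=60, w×C=3×60=180
  J7: C=73, w×C=3×73=219
Sum w×C = 1570
Sum w = 40
Weighted avg = 1570/40
= 39.25


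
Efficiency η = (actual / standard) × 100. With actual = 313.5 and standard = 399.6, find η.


Efficiency = (actual / standard) × 100
= (313.5 / 399.6) × 100
= 78.5%


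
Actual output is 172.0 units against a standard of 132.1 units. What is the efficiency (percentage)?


Efficiency = (actual / standard) × 100
= (172.0 / 132.1) × 100
= 130.2%


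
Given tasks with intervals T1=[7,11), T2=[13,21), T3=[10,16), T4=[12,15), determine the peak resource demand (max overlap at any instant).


Check each time point for overlaps:
  t=13: 3 tasks active (T2, T3, T4)
Max concurrent = 3


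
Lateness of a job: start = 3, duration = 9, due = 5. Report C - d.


Completion = 3 + 9 = 12
Lateness = C - d = 12 - 5
= 7


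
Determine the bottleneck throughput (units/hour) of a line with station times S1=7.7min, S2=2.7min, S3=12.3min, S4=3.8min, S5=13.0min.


Bottleneck = longest station time
Station times: [7.7, 2.7, 12.3, 3.8, 13.0]
Max = 13.0 min
Rate = 60 / 13.0
= 4.62 units/hour (bottleneck: 13.0min)


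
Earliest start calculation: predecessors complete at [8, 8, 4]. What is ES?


ES = max of all predecessor completion times
Predecessors: [8, 8, 4]
ES = max(8, 8, 4)
= 8


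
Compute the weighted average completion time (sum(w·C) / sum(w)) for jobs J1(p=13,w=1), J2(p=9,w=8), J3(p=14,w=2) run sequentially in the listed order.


Completion times:
  J1: C=13, w×C=1×13=13
  J2: C=22, w×C=8×22=176
  J3: C=36, w×C=2×36=72
Sum w×C = 261
Sum w = 11
Weighted avg = 261/11
= 23.73


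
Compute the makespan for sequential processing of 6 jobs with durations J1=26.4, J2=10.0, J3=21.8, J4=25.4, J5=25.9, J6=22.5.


Sequential makespan: sum all processing times
= 26.4 + 10.0 + 21.8 + 25.4 + 25.9 + 22.5
= 132.0 time units


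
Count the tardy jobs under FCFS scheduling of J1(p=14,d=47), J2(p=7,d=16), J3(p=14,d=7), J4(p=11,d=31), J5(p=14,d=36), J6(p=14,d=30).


Completion vs due date:
  J1: C=14, d=47 → on time
  J2: C=21, d=16 → TARDY
  J3: C=35, d=7 → TARDY
  J4: C=46, d=31 → TARDY
  J5: C=60, d=36 → TARDY
  J6: C=74, d=30 → TARDY
Tardy jobs: J2, J3, J4, J5, J6
Count = 5


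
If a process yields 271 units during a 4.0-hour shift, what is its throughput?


Throughput = units / time
= 271 / 4.0
= 67.8 units/hour


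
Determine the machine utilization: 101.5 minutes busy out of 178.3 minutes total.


Utilization = busy / total × 100
= 101.5 / 178.3 × 100
= 56.9%


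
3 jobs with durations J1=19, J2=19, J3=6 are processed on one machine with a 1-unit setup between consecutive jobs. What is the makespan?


Makespan = Σ processing + (n-1) × setup
= (19 + 19 + 6) + (3-1)×1
= 44 + 2
= 46 time units


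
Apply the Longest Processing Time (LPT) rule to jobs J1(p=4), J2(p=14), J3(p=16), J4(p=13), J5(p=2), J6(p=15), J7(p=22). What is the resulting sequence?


LPT: sort by longest processing time first
  J7: p=22
  J3: p=16
  J6: p=15
  J2: p=14
  J4: p=13
  J1: p=4
  J5: p=2
Order: J7 → J3 → J6 → J2 → J4 → J1 → J5


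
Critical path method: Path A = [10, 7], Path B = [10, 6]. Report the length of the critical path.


Path A: 10 + 7 = 17
Path B: 10 + 6 = 16
Critical path = longest = max(17, 16)
= 17 (Path A)


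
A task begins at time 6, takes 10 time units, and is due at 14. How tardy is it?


Completion = start + processing = 6 + 10 = 16
Tardiness = max(0, C - d) = max(0, 16 - 14)
= max(0, 2)
= 2


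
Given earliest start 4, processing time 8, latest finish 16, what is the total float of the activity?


EF = ES + duration = 4 + 8 = 12
LS = LF - duration = 16 - 8 = 8
Total Float = LF - EF = 16 - 12
(or LS - ES = 8 - 4)
= 4


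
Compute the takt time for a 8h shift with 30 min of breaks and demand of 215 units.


Available = 8×60 - 30 = 450 min
Takt time = 450 / 215
= 2.09 min/unit


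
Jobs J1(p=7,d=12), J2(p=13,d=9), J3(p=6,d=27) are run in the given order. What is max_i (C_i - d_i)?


Lateness per job (L = C - d):
  J1: C=7, d=12, L=-5
  J2: C=20, d=9, L=11
  J3: C=26, d=27, L=-1
Lmax = max(-5, 11, -1)
= 11


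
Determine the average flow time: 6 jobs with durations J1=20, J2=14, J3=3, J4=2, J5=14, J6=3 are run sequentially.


Completion times:
  J1: completes at 20
  J2: completes at 34
  J3: completes at 37
  J4: completes at 39
  J5: completes at 53
  J6: completes at 56
Sum = 239
Average = 239/6
= 39.83


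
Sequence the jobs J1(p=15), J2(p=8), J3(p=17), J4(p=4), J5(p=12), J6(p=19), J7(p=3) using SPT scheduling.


SPT: sort by shortest processing time
  J7: p=3
  J4: p=4
  J2: p=8
  J5: p=12
  J1: p=15
  J3: p=17
  J6: p=19
Order: J7 → J4 → J2 → J5 → J1 → J3 → J6


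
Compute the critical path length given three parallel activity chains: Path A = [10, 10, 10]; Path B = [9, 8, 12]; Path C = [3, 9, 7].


Path A: 10 + 10 + 10 = 30
Path B: 9 + 8 + 12 = 29
Path C: 3 + 9 + 7 = 19
Critical path = longest = max(30, 29, 19)
= 30 (Path A)


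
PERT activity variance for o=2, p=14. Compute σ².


σ² = ((p - o) / 6)² = (p - o)² / 36
= (14 - 2)² / 36
= 12² / 36
= 144 / 36
= 4.0000


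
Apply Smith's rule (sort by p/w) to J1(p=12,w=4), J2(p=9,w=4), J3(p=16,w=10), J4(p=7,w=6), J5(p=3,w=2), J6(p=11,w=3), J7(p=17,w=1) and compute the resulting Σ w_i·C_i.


WSPT order (by p/w): J4 → J5 → J3 → J2 → J1 → J6 → J7
  J4: C=7, w·C=6×7=42
  J5: C=10, w·C=2×10=20
  J3: C=26, w·C=10×26=260
  J2: C=35, w·C=4×35=140
  J1: C=47, w·C=4×47=188
  J6: C=58, w·C=3×58=174
  J7: C=75, w·C=1×75=75
Σ w·C = 899
= 899


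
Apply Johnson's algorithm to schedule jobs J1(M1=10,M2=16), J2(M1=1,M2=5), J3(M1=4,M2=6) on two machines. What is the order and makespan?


Johnson's rule:
Group 1 (M1≤M2, sort by M1): ['J2', 'J3', 'J1']
Group 2 (M1>M2, sort desc M2): []
Sequence: J2 → J3 → J1
Makespan calculation:
  J2: M1 done=1, M2 done=6
  J3: M1 done=5, M2 done=12
  J1: M1 done=15, M2 done=31
= Sequence: J2 → J3 → J1, Makespan: 31


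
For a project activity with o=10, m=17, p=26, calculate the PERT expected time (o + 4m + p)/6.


te = (o + 4m + p) / 6
= (10 + 4×17 + 26) / 6
= (10 + 68 + 26) / 6
= 104 / 6
= 17.33


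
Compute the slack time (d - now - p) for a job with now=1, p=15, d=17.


Slack = due - current_time - processing
= 17 - 1 - 15
= 1


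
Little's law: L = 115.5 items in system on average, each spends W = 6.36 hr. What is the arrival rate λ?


Little's law: L = λW → λ = L / W
= 115.5 / 6.36
= 18.16 per hour


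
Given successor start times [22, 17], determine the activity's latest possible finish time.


LF = min of all successor start times
Successors start at: [22, 17]
LF = min(22, 17)
= 17


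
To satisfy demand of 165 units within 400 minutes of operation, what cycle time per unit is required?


Cycle time = available time / demand
= 400 / 165
= 2.42 min/unit


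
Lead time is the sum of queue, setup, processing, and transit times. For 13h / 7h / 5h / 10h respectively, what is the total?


Lead time = queue + setup + processing + transit
= 13 + 7 + 5 + 10
= 35 hours


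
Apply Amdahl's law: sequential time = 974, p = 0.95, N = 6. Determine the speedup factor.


Amdahl's law: T_p = T × ((1-p) + p/N)
= 974 × ((1-0.95) + 0.95/6)
= 974 × (0.05 + 0.1583)
= 974 × 0.2083
= 202.92
Speedup = 974/202.92
= 4.80×


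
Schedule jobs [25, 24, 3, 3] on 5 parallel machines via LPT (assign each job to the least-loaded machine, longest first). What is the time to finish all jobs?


Jobs (LPT sorted): [25, 24, 3, 3]
Machines: 5
  J=25 → Machine 1 (load: 0+25=25)
  J=24 → Machine 2 (load: 0+24=24)
  J=3 → Machine 3 (load: 0+3=3)
  J=3 → Machine 4 (load: 0+3=3)
Machine loads: [25, 24, 3, 3, 0]
Makespan = max = 25 time units


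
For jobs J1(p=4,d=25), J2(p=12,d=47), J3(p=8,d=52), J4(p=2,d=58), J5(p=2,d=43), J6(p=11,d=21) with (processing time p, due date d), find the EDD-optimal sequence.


EDD: sort by earliest due date
  J6: d=21, p=11
  J1: d=25, p=4
  J5: d=43, p=2
  J2: d=47, p=12
  J3: d=52, p=8
  J4: d=58, p=2
Order: J6 → J1 → J5 → J2 → J3 → J4


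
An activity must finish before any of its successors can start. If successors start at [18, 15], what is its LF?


LF = min of all successor start times
Successors start at: [18, 15]
LF = min(18, 15)
= 15


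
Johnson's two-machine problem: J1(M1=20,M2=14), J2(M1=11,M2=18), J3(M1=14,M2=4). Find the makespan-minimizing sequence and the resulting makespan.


Johnson's rule:
Group 1 (M1≤M2, sort by M1): ['J2']
Group 2 (M1>M2, sort desc M2): ['J1', 'J3']
Sequence: J2 → J1 → J3
Makespan calculation:
  J2: M1 done=11, M2 done=29
  J1: M1 done=31, M2 done=45
  J3: M1 done=45, M2 done=49
= Sequence: J2 → J1 → J3, Makespan: 49


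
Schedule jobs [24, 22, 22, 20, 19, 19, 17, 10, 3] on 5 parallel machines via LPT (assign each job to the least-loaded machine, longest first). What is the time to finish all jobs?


Jobs (LPT sorted): [24, 22, 22, 20, 19, 19, 17, 10, 3]
Machines: 5
  J=24 → Machine 1 (load: 0+24=24)
  J=22 → Machine 2 (load: 0+22=22)
  J=22 → Machine 3 (load: 0+22=22)
  J=20 → Machine 4 (load: 0+20=20)
  J=19 → Machine 5 (load: 0+19=19)
  J=19 → Machine 5 (load: 19+19=38)
  J=17 → Machine 4 (load: 20+17=37)
  J=10 → Machine 2 (load: 22+10=32)
  J=3 → Machine 3 (load: 22+3=25)
Machine loads: [24, 32, 25, 37, 38]
Makespan = max = 38 time units


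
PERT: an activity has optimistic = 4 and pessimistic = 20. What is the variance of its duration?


σ² = ((p - o) / 6)² = (p - o)² / 36
= (20 - 4)² / 36
= 16² / 36
= 256 / 36
= 7.1111


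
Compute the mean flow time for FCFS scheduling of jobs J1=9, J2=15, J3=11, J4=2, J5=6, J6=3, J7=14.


Completion times:
  J1: completes at 9
  J2: completes at 24
  J3: completes at 35
  J4: completes at 37
  J5: completes at 43
  J6: completes at 46
  J7: completes at 60
Sum = 254
Average = 254/7
= 36.29


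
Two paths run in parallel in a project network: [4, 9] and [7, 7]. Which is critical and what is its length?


Path A: 4 + 9 = 13
Path B: 7 + 7 = 14
Critical path = longest = max(13, 14)
= 14 (Path B)


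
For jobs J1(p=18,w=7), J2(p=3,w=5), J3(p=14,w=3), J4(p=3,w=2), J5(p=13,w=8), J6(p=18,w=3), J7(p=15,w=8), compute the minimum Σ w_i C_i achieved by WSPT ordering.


WSPT order (by p/w): J2 → J4 → J5 → J7 → J1 → J3 → J6
  J2: C=3, w·C=5×3=15
  J4: C=6, w·C=2×6=12
  J5: C=19, w·C=8×19=152
  J7: C=34, w·C=8×34=272
  J1: C=52, w·C=7×52=364
  J3: C=66, w·C=3×66=198
  J6: C=84, w·C=3×84=252
Σ w·C = 1265
= 1265


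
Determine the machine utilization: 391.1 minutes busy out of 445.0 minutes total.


Utilization = busy / total × 100
= 391.1 / 445.0 × 100
= 87.9%


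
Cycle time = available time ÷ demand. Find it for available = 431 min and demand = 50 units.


Cycle time = available time / demand
= 431 / 50
= 8.62 min/unit


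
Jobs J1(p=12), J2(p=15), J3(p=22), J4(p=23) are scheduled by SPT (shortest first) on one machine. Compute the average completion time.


SPT order: J1 → J2 → J3 → J4
Completion times:
  J1: C=12
  J2: C=27
  J3: C=49
  J4: C=72
Sum = 160, n = 4
Mean flow = 160/4
= 40.00


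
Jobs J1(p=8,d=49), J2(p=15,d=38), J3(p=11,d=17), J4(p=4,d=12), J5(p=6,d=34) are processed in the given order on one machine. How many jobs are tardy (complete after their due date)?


Completion vs due date:
  J1: C=8, d=49 → on time
  J2: C=23, d=38 → on time
  J3: C=34, d=17 → TARDY
  J4: C=38, d=12 → TARDY
  J5: C=44, d=34 → TARDY
Tardy jobs: J3, J4, J5
Count = 3


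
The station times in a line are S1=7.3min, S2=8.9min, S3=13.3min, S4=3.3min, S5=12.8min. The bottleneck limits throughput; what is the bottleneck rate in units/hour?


Bottleneck = longest station time
Station times: [7.3, 8.9, 13.3, 3.3, 12.8]
Max = 13.3 min
Rate = 60 / 13.3
= 4.51 units/hour (bottleneck: 13.3min)


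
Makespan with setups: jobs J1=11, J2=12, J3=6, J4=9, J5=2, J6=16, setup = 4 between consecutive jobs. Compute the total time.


Makespan = Σ processing + (n-1) × setup
= (11 + 12 + 6 + 9 + 2 + 16) + (6-1)×4
= 56 + 20
= 76 time units


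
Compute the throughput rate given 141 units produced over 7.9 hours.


Throughput = units / time
= 141 / 7.9
= 17.8 units/hour


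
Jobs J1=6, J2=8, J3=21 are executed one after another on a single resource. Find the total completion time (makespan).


Sequential makespan: sum all processing times
= 6 + 8 + 21
= 35 time units


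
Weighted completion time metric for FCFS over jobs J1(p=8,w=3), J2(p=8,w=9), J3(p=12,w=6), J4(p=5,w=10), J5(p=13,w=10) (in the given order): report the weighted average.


Completion times:
  J1: C=8, w×C=3×8=24
  J2: C=16, w×C=9×16=144
  J3: C=28, w×C=6×28=168
  J4: C=33, w×C=10×33=330
  J5: C=46, w×C=10×46=460
Sum w×C = 1126
Sum w = 38
Weighted avg = 1126/38
= 29.63


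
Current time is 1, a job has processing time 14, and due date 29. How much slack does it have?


Slack = due - current_time - processing
= 29 - 1 - 14
= 14


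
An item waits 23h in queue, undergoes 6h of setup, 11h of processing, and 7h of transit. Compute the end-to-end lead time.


Lead time = queue + setup + processing + transit
= 23 + 6 + 11 + 7
= 47 hours


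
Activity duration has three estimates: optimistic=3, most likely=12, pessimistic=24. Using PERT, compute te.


te = (o + 4m + p) / 6
= (3 + 4×12 + 24) / 6
= (3 + 48 + 24) / 6
= 75 / 6
= 12.50


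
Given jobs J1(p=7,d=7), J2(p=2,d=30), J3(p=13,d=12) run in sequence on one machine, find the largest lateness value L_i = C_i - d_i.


Lateness per job (L = C - d):
  J1: C=7, d=7, L=0
  J2: C=9, d=30, L=-21
  J3: C=22, d=12, L=10
Lmax = max(0, -21, 10)
= 10


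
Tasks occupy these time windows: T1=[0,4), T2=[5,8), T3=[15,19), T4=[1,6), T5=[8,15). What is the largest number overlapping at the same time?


Check each time point for overlaps:
  t=1: 2 tasks active (T1, T4)
Max concurrent = 2


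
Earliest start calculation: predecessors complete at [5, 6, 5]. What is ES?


ES = max of all predecessor completion times
Predecessors: [5, 6, 5]
ES = max(5, 6, 5)
= 6


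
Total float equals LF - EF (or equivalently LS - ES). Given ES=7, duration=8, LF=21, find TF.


EF = ES + duration = 7 + 8 = 15
LS = LF - duration = 21 - 8 = 13
Total Float = LF - EF = 21 - 15
(or LS - ES = 13 - 7)
= 6


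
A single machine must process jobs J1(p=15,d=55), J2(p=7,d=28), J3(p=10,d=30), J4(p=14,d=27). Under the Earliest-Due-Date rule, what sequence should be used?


EDD: sort by earliest due date
  J4: d=27, p=14
  J2: d=28, p=7
  J3: d=30, p=10
  J1: d=55, p=15
Order: J4 → J2 → J3 → J1


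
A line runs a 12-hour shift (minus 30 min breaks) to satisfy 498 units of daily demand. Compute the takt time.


Available = 12×60 - 30 = 690 min
Takt time = 690 / 498
= 1.39 min/unit


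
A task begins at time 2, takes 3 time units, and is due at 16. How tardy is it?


Completion = start + processing = 2 + 3 = 5
Tardiness = max(0, C - d) = max(0, 5 - 16)
= max(0, -11)
= 0


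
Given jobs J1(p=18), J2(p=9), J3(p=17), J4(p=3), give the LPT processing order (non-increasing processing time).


LPT: sort by longest processing time first
  J1: p=18
  J3: p=17
  J2: p=9
  J4: p=3
Order: J1 → J3 → J2 → J4


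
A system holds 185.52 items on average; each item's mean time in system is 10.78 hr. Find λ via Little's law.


Little's law: L = λW → λ = L / W
= 185.52 / 10.78
= 17.21 per hour


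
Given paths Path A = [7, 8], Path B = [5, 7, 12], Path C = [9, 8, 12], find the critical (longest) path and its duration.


Path A: 7 + 8 = 15
Path B: 5 + 7 + 12 = 24
Path C: 9 + 8 + 12 = 29
Critical path = longest = max(15, 24, 29)
= 29 (Path C)


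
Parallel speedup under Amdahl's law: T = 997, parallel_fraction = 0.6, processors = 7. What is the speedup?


Amdahl's law: T_p = T × ((1-p) + p/N)
= 997 × ((1-0.6) + 0.6/7)
= 997 × (0.40 + 0.0857)
= 997 × 0.4857
= 484.26
Speedup = 997/484.26
= 2.06×


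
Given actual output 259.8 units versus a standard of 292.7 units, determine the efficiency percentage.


Efficiency = (actual / standard) × 100
= (259.8 / 292.7) × 100
= 88.8%


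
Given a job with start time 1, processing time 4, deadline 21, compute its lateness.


Completion = 1 + 4 = 5
Lateness = C - d = 5 - 21
= -16


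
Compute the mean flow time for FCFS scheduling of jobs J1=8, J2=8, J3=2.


Completion times:
  J1: completes at 8
  J2: completes at 16
  J3: completes at 18
Sum = 42
Average = 42/3
= 14.00


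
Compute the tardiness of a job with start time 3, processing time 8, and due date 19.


Completion = start + processing = 3 + 8 = 11
Tardiness = max(0, C - d) = max(0, 11 - 19)
= max(0, -8)
= 0


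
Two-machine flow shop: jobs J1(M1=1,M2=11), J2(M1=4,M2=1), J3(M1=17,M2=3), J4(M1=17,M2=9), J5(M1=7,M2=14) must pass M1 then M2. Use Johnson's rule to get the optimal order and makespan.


Johnson's rule:
Group 1 (M1≤M2, sort by M1): ['J1', 'J5']
Group 2 (M1>M2, sort desc M2): ['J4', 'J3', 'J2']
Sequence: J1 → J5 → J4 → J3 → J2
Makespan calculation:
  J1: M1 done=1, M2 done=12
  J5: M1 done=8, M2 done=26
  J4: M1 done=25, M2 done=35
  J3: M1 done=42, M2 done=45
  J2: M1 done=46, M2 done=47
= Sequence: J1 → J5 → J4 → J3 → J2, Makespan: 47


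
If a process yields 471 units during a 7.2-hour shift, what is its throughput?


Throughput = units / time
= 471 / 7.2
= 65.4 units/hour


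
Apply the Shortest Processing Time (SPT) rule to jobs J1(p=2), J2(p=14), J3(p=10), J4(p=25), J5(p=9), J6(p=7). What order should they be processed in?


SPT: sort by shortest processing time
  J1: p=2
  J6: p=7
  J5: p=9
  J3: p=10
  J2: p=14
  J4: p=25
Order: J1 → J6 → J5 → J3 → J2 → J4


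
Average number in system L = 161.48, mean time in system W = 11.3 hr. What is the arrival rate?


Little's law: L = λW → λ = L / W
= 161.48 / 11.3
= 14.29 per hour


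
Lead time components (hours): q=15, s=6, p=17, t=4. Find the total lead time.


Lead time = queue + setup + processing + transit
= 15 + 6 + 17 + 4
= 42 hours


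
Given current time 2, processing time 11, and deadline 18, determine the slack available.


Slack = due - current_time - processing
= 18 - 2 - 11
= 5


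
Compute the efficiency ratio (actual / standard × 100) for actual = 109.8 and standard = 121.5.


Efficiency = (actual / standard) × 100
= (109.8 / 121.5) × 100
= 90.4%


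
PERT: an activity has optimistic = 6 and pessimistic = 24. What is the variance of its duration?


σ² = ((p - o) / 6)² = (p - o)² / 36
= (24 - 6)² / 36
= 18² / 36
= 324 / 36
= 9.0000


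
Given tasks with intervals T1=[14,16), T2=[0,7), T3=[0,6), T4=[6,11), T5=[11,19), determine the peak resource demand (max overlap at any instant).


Check each time point for overlaps:
  t=0: 2 tasks active (T2, T3)
Max concurrent = 2


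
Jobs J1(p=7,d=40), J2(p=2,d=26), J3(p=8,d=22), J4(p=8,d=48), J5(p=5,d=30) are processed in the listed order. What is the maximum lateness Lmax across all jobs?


Lateness per job (L = C - d):
  J1: C=7, d=40, L=-33
  J2: C=9, d=26, L=-17
  J3: C=17, d=22, L=-5
  J4: C=25, d=48, L=-23
  J5: C=30, d=30, L=0
Lmax = max(-33, -17, -5, -23, 0)
= 0


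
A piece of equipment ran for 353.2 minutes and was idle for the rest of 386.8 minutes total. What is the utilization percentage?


Utilization = busy / total × 100
= 353.2 / 386.8 × 100
= 91.3%


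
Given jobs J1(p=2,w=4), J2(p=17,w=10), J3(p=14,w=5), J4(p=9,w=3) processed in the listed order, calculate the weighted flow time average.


Completion times:
  J1: C=2, w×C=4×2=8
  J2: C=19, w×C=10×19=190
  J3: C=33, w×C=5×33=165
  J4: C=42, w×C=3×42=126
Sum w×C = 489
Sum w = 22
Weighted avg = 489/22
= 22.23


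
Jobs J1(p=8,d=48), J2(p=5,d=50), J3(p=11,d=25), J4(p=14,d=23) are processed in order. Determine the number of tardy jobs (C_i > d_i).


Completion vs due date:
  J1: C=8, d=48 → on time
  J2: C=13, d=50 → on time
  J3: C=24, d=25 → on time
  J4: C=38, d=23 → TARDY
Tardy jobs: J4
Count = 1


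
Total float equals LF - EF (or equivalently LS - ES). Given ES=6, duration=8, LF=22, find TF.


EF = ES + duration = 6 + 8 = 14
LS = LF - duration = 22 - 8 = 14
Total Float = LF - EF = 22 - 14
(or LS - ES = 14 - 6)
= 8


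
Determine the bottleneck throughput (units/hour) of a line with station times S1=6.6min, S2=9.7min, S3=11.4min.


Bottleneck = longest station time
Station times: [6.6, 9.7, 11.4]
Max = 11.4 min
Rate = 60 / 11.4
= 5.26 units/hour (bottleneck: 11.4min)


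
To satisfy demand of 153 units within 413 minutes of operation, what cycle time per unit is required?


Cycle time = available time / demand
= 413 / 153
= 2.70 min/unit


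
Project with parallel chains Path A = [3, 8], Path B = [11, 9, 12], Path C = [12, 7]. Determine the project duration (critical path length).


Path A: 3 + 8 = 11
Path B: 11 + 9 + 12 = 32
Path C: 12 + 7 = 19
Critical path = longest = max(11, 32, 19)
= 32 (Path B)


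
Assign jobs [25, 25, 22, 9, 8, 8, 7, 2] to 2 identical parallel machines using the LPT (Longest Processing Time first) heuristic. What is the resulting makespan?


Jobs (LPT sorted): [25, 25, 22, 9, 8, 8, 7, 2]
Machines: 2
  J=25 → Machine 1 (load: 0+25=25)
  J=25 → Machine 2 (load: 0+25=25)
  J=22 → Machine 1 (load: 25+22=47)
  J=9 → Machine 2 (load: 25+9=34)
  J=8 → Machine 2 (load: 34+8=42)
  J=8 → Machine 2 (load: 42+8=50)
  J=7 → Machine 1 (load: 47+7=54)
  J=2 → Machine 2 (load: 50+2=52)
Machine loads: [54, 52]
Makespan = max = 54 time units


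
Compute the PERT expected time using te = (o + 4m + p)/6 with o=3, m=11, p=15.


te = (o + 4m + p) / 6
= (3 + 4×11 + 15) / 6
= (3 + 44 + 15) / 6
= 62 / 6
= 10.33


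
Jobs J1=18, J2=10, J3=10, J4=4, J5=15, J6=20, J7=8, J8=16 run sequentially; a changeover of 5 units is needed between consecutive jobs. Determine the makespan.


Makespan = Σ processing + (n-1) × setup
= (18 + 10 + 10 + 4 + 15 + 20 + 8 + 16) + (8-1)×5
= 101 + 35
= 136 time units


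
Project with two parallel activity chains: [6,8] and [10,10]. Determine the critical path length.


Path A: 6 + 8 = 14
Path B: 10 + 10 = 20
Critical path = longest = max(14, 20)
= 20 (Path B)


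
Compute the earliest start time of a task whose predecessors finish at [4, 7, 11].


ES = max of all predecessor completion times
Predecessors: [4, 7, 11]
ES = max(4, 7, 11)
= 11


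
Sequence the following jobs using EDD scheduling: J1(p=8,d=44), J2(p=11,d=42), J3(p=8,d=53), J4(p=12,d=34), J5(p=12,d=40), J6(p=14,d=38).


EDD: sort by earliest due date
  J4: d=34, p=12
  J6: d=38, p=14
  J5: d=40, p=12
  J2: d=42, p=11
  J1: d=44, p=8
  J3: d=53, p=8
Order: J4 → J6 → J5 → J2 → J1 → J3


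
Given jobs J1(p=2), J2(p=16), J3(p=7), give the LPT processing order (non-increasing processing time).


LPT: sort by longest processing time first
  J2: p=16
  J3: p=7
  J1: p=2
Order: J2 → J3 → J1


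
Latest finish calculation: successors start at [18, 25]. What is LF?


LF = min of all successor start times
Successors start at: [18, 25]
LF = min(18, 25)
= 18


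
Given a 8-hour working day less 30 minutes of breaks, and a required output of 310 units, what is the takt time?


Available = 8×60 - 30 = 450 min
Takt time = 450 / 310
= 1.45 min/unit


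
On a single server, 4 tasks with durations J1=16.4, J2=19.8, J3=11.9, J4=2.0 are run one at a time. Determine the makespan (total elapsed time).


Sequential makespan: sum all processing times
= 16.4 + 19.8 + 11.9 + 2.0
= 50.1 time units


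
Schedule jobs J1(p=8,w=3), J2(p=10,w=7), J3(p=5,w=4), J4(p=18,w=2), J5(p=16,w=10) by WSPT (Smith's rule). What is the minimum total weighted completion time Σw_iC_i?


WSPT order (by p/w): J3 → J2 → J5 → J1 → J4
  J3: C=5, w·C=4×5=20
  J2: C=15, w·C=7×15=105
  J5: C=31, w·C=10×31=310
  J1: C=39, w·C=3×39=117
  J4: C=57, w·C=2×57=114
Σ w·C = 666
= 666


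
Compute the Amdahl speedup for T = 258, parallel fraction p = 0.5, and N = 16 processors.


Amdahl's law: T_p = T × ((1-p) + p/N)
= 258 × ((1-0.5) + 0.5/16)
= 258 × (0.50 + 0.0312)
= 258 × 0.5312
= 137.06
Speedup = 258/137.06
= 1.88×


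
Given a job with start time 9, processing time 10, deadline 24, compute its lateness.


Completion = 9 + 10 = 19
Lateness = C - d = 19 - 24
= -5


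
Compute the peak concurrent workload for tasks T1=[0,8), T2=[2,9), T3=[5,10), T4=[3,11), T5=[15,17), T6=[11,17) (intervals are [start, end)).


Check each time point for overlaps:
  t=5: 4 tasks active (T1, T2, T3, T4)
Max concurrent = 4


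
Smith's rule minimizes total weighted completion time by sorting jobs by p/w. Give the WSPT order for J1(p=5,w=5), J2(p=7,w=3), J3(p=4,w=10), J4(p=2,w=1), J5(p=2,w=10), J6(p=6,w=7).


WSPT (Smith's rule): sort by p/w ascending
  J5: p/w = 2/10 = 0.200
  J3: p/w = 4/10 = 0.400
  J6: p/w = 6/7 = 0.857
  J1: p/w = 5/5 = 1.000
  J4: p/w = 2/1 = 2.000
  J2: p/w = 7/3 = 2.333
Order: J5 → J3 → J6 → J1 → J4 → J2


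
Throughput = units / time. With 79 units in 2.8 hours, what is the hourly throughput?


Throughput = units / time
= 79 / 2.8
= 28.2 units/hour


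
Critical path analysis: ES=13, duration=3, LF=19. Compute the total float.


EF = ES + duration = 13 + 3 = 16
LS = LF - duration = 19 - 3 = 16
Total Float = LF - EF = 19 - 16
(or LS - ES = 16 - 13)
= 3


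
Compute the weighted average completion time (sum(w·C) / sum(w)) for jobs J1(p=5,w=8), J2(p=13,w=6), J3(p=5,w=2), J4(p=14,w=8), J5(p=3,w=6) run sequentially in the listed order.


Completion times:
  J1: C=5, w×C=8×5=40
  J2: C=18, w×C=6×18=108
  J3: C=23, w×C=2×23=46
  J4: C=37, w×C=8×37=296
  J5: C=40, w×C=6×40=240
Sum w×C = 730
Sum w = 30
Weighted avg = 730/30
= 24.33


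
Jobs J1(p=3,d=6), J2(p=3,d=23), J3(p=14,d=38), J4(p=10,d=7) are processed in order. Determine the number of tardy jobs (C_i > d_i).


Completion vs due date:
  J1: C=3, d=6 → on time
  J2: C=6, d=23 → on time
  J3: C=20, d=38 → on time
  J4: C=30, d=7 → TARDY
Tardy jobs: J4
Count = 1


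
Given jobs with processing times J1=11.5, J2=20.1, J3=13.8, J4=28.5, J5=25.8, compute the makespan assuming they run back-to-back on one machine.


Sequential makespan: sum all processing times
= 11.5 + 20.1 + 13.8 + 28.5 + 25.8
= 99.7 time units


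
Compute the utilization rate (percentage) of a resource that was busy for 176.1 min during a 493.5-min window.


Utilization = busy / total × 100
= 176.1 / 493.5 × 100
= 35.7%


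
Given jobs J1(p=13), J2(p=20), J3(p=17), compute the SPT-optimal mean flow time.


SPT order: J1 → J3 → J2
Completion times:
  J1: C=13
  J3: C=30
  J2: C=50
Sum = 93, n = 3
Mean flow = 93/3
= 31.00


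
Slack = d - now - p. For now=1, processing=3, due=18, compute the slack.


Slack = due - current_time - processing
= 18 - 1 - 3
= 14


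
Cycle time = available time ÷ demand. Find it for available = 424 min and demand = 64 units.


Cycle time = available time / demand
= 424 / 64
= 6.62 min/unit


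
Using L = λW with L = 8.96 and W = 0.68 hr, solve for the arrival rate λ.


Little's law: L = λW → λ = L / W
= 8.96 / 0.68
= 13.18 per hour


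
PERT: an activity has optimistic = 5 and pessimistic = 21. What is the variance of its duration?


σ² = ((p - o) / 6)² = (p - o)² / 36
= (21 - 5)² / 36
= 16² / 36
= 256 / 36
= 7.1111


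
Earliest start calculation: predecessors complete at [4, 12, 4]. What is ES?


ES = max of all predecessor completion times
Predecessors: [4, 12, 4]
ES = max(4, 12, 4)
= 12
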